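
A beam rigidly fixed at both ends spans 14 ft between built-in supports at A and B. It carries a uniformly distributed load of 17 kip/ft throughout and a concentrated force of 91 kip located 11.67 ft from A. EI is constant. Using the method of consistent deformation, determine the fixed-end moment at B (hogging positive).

M_B = 425 kip·ft

Release both end moments; the primary structure is a simply-supported span AB with redundants M_A and M_B.
End rotations of the released simple span under the applied load (×1/EI):
  at A: UDL 17: wL³/(24EI) = 1944/EI
  at B: UDL 17: wL³/(24EI) = 1944/EI
  at A: point load 91 at a = 11.67: Pab(L + b)/(6LEI) = 481/EI
  at B: point load 91 at a = 11.67: Pab(L + a)/(6LEI) = 756.2/EI
  θ_A0 = 2425/EI,  θ_B0 = 2700/EI
Flexibility coefficients: a unit moment at one end gives L/(3EI) there and L/(6EI) at the far end, so f₁₁ = f₂₂ = 4.667/EI and f₁₂ = f₂₁ = 2.333/EI.
Compatibility — zero rotation at each built-in end:
  4.667 M_A + 2.333 M_B = 2425
  2.333 M_A + 4.667 M_B = 2700
Solving the pair gives M_A = 307.1 kip·ft and M_B = 425 kip·ft (hogging).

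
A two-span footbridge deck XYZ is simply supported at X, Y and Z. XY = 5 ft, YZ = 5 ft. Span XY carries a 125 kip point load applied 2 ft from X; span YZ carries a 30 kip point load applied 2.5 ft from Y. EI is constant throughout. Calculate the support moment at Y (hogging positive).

M_Y = 66.56 kip·ft

Take M_Y as the redundant. Released structure: two simple spans XY and YZ with a hinge at Y.
End slopes at the hinge Y, treating each span as simply supported:
  span XY: point load 125 at a = 2: Pab(L + a)/(6LEI) = 175/EI
  span YZ: point load 30 at a = 2.5: Pab(L + b)/(6LEI) = 46.88/EI
  relative rotation θ_0 = (175 + 46.88)/EI = 221.9/EI
A unit hogging moment at Y produces rotation L₁/(3EI) + L₂/(3EI) = 3.333/EI.
Slope continuity at Y: θ_0 = M_Y·3.333/EI, so M_Y = 221.9/3.333 = 66.56 kip·ft (hogging).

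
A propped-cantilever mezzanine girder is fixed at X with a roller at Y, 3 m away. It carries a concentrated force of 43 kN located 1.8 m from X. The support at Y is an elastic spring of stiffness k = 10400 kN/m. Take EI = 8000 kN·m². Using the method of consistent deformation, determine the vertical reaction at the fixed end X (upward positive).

Take the reaction at Y as the redundant and release it; the primary structure is a cantilever fixed at X.
Free-end deflection of the primary structure under the applied loading (downward +):
  point load 43 at a = 1.8: Pa²(3L − a)/(6EI) = 167.2/EI
Tip deflection under a unit load at Y: L³/(3EI) = 9/EI.
With EI = 8000 kN·m²: δ_0 = 0.020898 m and δ_{YY} = 0.001125 m/kN.
Compatibility — the spring shortens by R_Y/k under the reaction it provides: δ_0 − R_Y·δ_{YY} = R_Y/k. With 1/k = 0.000096 m/kN, R_Y = δ_0 / (δ_{YY} + 1/k) = 0.020898 / (0.001125 + 0.000096) = 17.11 kN.
Vertical equilibrium: R_X = ΣP − R_Y = 43 − 17.11 = 25.89 kN.

R_X = 25.89 kN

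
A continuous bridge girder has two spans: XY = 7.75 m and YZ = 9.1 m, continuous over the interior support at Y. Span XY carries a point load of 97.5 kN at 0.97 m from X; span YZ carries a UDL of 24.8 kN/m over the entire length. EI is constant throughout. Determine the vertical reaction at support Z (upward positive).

Release continuity at Y by inserting a hinge; the redundant is the internal moment M_Y. The primary structure is two simply-supported spans XY and YZ.
Rotations at Y on the released spans (each span's end-slope, ×1/EI):
  span XY: point load 97.5 at a = 0.97: Pab(L + a)/(6LEI) = 120.2/EI
  span YZ: UDL 24.8: wL³/(24EI) = 778.7/EI
  relative rotation θ_0 = (120.2 + 778.7)/EI = 898.9/EI
A unit hogging moment at Y produces rotation L₁/(3EI) + L₂/(3EI) = 5.617/EI.
Slope continuity at Y: θ_0 = M_Y·5.617/EI, so M_Y = 898.9/5.617 = 160 kN·m (hogging).
Span YZ, ΣM about Z: R_Y^{YZ}·9.1 = 1027 + 160, so R_Y^{YZ} = 130.4 kN and R_Z = 225.7 − 130.4 = 95.25 kN.

R_Z = 95.25 kN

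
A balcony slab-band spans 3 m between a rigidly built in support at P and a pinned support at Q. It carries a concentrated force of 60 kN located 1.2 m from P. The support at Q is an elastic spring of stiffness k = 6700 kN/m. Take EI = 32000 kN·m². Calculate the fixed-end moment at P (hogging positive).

Release the roller at Q. Primary structure: cantilever fixed at P.
Downward deflection at the released point Q due to the loads:
  point load 60 at a = 1.2: Pa²(3L − a)/(6EI) = 112.3/EI
Tip deflection under a unit load at Q: L³/(3EI) = 9/EI.
With EI = 32000 kN·m²: δ_0 = 0.00351 m and δ_{QQ} = 0.000281 m/kN.
Compatibility — the spring shortens by R_Q/k under the reaction it provides: δ_0 − R_Q·δ_{QQ} = R_Q/k. With 1/k = 0.000149 m/kN, R_Q = δ_0 / (δ_{QQ} + 1/k) = 0.00351 / (0.000281 + 0.000149) = 8.153 kN.
Moment equilibrium about P: M_P = Σ(load moments about P) − R_Q·L = 72 − 8.153×3 = 47.54 kN·m.

M_P = 47.54 kN·m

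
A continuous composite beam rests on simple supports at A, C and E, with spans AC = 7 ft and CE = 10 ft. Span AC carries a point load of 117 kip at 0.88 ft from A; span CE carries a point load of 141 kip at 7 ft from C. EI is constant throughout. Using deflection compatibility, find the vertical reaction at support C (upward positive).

R_C = 89.57 kip

Take M_C as the redundant. Released structure: two simple spans AC and CE with a hinge at C.
End slopes at the hinge C, treating each span as simply supported:
  span AC: point load 117 at a = 0.88: Pab(L + a)/(6LEI) = 118.2/EI
  span CE: point load 141 at a = 7: Pab(L + b)/(6LEI) = 641.5/EI
  relative rotation θ_0 = (118.2 + 641.5)/EI = 759.8/EI
A unit hogging moment at C produces rotation L₁/(3EI) + L₂/(3EI) = 5.667/EI.
Compatibility: M_C·(L₁+L₂)/(3EI) = θ_0, giving M_C = 134.1 kip·ft (hogging).
Span AC, ΣM about A with M_C applied at C: R_C^{AC}·7 = 103 + 134.1, so R_C^{AC} = 33.86 kip and R_A = 117 − 33.86 = 83.14 kip.
Span CE, ΣM about E: R_C^{CE}·10 = 423 + 134.1, so R_C^{CE} = 55.71 kip and R_E = 141 − 55.71 = 85.29 kip.
R_C = 33.86 + 55.71 = 89.57 kip.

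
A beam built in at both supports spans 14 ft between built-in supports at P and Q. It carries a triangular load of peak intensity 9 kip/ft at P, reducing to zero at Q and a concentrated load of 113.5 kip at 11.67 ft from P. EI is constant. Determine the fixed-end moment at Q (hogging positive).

M_Q = 242.6 kip·ft

Take the two fixed-end moments M_P, M_Q as redundants; the released structure is the simple span PQ.
Simple-span end rotations at P and Q under the given loads:
  at P: triangular load, peak 9: w₀L³/(45EI) = 548.8/EI
  at Q: triangular load, peak 9: 7w₀L³/(360EI) = 480.2/EI
  at P: point load 113.5 at a = 11.67: Pab(L + b)/(6LEI) = 600/EI
  at Q: point load 113.5 at a = 11.67: Pab(L + a)/(6LEI) = 943.1/EI
  θ_P0 = 1149/EI,  θ_Q0 = 1423/EI
Flexibility coefficients: a unit moment at one end gives L/(3EI) there and L/(6EI) at the far end, so f₁₁ = f₂₂ = 4.667/EI and f₁₂ = f₂₁ = 2.333/EI.
Compatibility — zero rotation at each built-in end:
  4.667 M_P + 2.333 M_Q = 1149
  2.333 M_P + 4.667 M_Q = 1423
Solving the pair gives M_P = 124.9 kip·ft and M_Q = 242.6 kip·ft (hogging).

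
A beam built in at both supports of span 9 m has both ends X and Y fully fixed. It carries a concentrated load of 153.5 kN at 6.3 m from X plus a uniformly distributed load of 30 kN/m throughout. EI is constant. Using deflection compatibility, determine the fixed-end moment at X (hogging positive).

Release both end moments; the primary structure is a simply-supported span XY with redundants M_X and M_Y.
On the primary (simply-supported) span, the end slopes from the loading are:
  at X: point load 153.5 at a = 6.3: Pab(L + b)/(6LEI) = 565.7/EI
  at Y: point load 153.5 at a = 6.3: Pab(L + a)/(6LEI) = 739.8/EI
  at X: UDL 30: wL³/(24EI) = 911.2/EI
  at Y: UDL 30: wL³/(24EI) = 911.2/EI
  θ_X0 = 1477/EI,  θ_Y0 = 1651/EI
Flexibility coefficients: a unit moment at one end gives L/(3EI) there and L/(6EI) at the far end, so f₁₁ = f₂₂ = 3/EI and f₁₂ = f₂₁ = 1.5/EI.
Compatibility — zero rotation at each built-in end:
  3 M_X + 1.5 M_Y = 1477
  1.5 M_X + 3 M_Y = 1651
Solving the pair gives M_X = 289.5 kN·m and M_Y = 405.6 kN·m (hogging).

M_X = 289.5 kN·m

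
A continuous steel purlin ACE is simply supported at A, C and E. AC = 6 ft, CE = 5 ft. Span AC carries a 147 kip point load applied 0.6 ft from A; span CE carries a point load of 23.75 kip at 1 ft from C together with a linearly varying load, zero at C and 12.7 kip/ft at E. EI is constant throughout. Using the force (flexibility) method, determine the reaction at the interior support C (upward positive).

Release continuity at C by inserting a hinge; the redundant is the internal moment M_C. The primary structure is two simply-supported spans AC and CE.
Discontinuity in slope at C on the released structure — sum the simple-span end rotations:
  span AC: point load 147 at a = 0.6: Pab(L + a)/(6LEI) = 87.32/EI
  span CE: point load 23.75 at a = 1: Pab(L + b)/(6LEI) = 28.5/EI
  span CE: triangular load, peak 12.7: 7w₀L³/(360EI) = 30.87/EI
  relative rotation θ_0 = (87.32 + 59.37)/EI = 146.7/EI
A unit hogging moment at C produces rotation L₁/(3EI) + L₂/(3EI) = 3.667/EI.
Compatibility: M_C·(L₁+L₂)/(3EI) = θ_0, giving M_C = 40.01 kip·ft (hogging).
Span AC, ΣM about A with M_C applied at C: R_C^{AC}·6 = 88.2 + 40.01, so R_C^{AC} = 21.37 kip and R_A = 147 − 21.37 = 125.6 kip.
Span CE, ΣM about E: R_C^{CE}·5 = 147.9 + 40.01, so R_C^{CE} = 37.58 kip and R_E = 55.5 − 37.58 = 17.92 kip.
R_C = 21.37 + 37.58 = 58.95 kip.

R_C = 58.95 kip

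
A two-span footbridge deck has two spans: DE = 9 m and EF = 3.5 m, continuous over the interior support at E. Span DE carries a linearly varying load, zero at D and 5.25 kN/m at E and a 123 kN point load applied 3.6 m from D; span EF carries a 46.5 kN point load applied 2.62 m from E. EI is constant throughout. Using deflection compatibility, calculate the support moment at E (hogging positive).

M_E = 159.7 kN·m

Take M_E as the redundant. Released structure: two simple spans DE and EF with a hinge at E.
End slopes at the hinge E, treating each span as simply supported:
  span DE: triangular load, peak 5.25: w₀L³/(45EI) = 85.05/EI
  span DE: point load 123 at a = 3.6: Pab(L + a)/(6LEI) = 557.9/EI
  span EF: point load 46.5 at a = 2.62: Pab(L + b)/(6LEI) = 22.36/EI
  relative rotation θ_0 = (643 + 22.36)/EI = 665.3/EI
A unit hogging moment at E produces rotation L₁/(3EI) + L₂/(3EI) = 4.167/EI.
Compatibility: M_E·(L₁+L₂)/(3EI) = θ_0, giving M_E = 159.7 kN·m (hogging).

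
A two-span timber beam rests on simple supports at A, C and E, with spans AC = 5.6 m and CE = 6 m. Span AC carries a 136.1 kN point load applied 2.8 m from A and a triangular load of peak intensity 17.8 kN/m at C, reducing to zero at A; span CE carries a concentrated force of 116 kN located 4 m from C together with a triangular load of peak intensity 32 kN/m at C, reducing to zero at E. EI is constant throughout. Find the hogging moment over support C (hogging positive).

M_C = 180 kN·m

Release continuity at C by inserting a hinge; the redundant is the internal moment M_C. The primary structure is two simply-supported spans AC and CE.
Discontinuity in slope at C on the released structure — sum the simple-span end rotations:
  span AC: point load 136.1 at a = 2.8: Pab(L + a)/(6LEI) = 266.8/EI
  span AC: triangular load, peak 17.8: w₀L³/(45EI) = 69.47/EI
  span CE: point load 116 at a = 4: Pab(L + b)/(6LEI) = 206.2/EI
  span CE: triangular load, peak 32: w₀L³/(45EI) = 153.6/EI
  relative rotation θ_0 = (336.2 + 359.8)/EI = 696/EI
A unit hogging moment at C produces rotation L₁/(3EI) + L₂/(3EI) = 3.867/EI.
Compatibility: M_C·(L₁+L₂)/(3EI) = θ_0, giving M_C = 180 kN·m (hogging).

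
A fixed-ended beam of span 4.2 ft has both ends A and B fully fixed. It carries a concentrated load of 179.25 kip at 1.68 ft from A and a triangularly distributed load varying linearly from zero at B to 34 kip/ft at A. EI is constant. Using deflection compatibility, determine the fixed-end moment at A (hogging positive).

Release both end moments; the primary structure is a simply-supported span AB with redundants M_A and M_B.
End rotations of the released simple span under the applied load (×1/EI):
  at A: point load 179.25 at a = 1.68: Pab(L + b)/(6LEI) = 202.4/EI
  at B: point load 179.25 at a = 1.68: Pab(L + a)/(6LEI) = 177.1/EI
  at A: triangular load, peak 34: w₀L³/(45EI) = 55.98/EI
  at B: triangular load, peak 34: 7w₀L³/(360EI) = 48.98/EI
  θ_A0 = 258.3/EI,  θ_B0 = 226.1/EI
Flexibility coefficients: a unit moment at one end gives L/(3EI) there and L/(6EI) at the far end, so f₁₁ = f₂₂ = 1.4/EI and f₁₂ = f₂₁ = 0.7/EI.
Compatibility — zero rotation at each built-in end:
  1.4 M_A + 0.7 M_B = 258.3
  0.7 M_A + 1.4 M_B = 226.1
Solving the pair gives M_A = 138.4 kip·ft and M_B = 92.27 kip·ft (hogging).

M_A = 138.4 kip·ft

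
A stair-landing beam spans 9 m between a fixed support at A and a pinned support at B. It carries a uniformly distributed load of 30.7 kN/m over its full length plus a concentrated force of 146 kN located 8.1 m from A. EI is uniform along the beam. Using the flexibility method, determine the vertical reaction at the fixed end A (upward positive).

Choose R_B as the redundant. The primary structure is the cantilever fixed at A.
Downward deflection at the released point B due to the loads:
  UDL 30.7: wL⁴/(8EI) = 25178/EI
  point load 146 at a = 8.1: Pa²(3L − a)/(6EI) = 30174/EI
  δ_0 = 55352/EI
Tip deflection under a unit load at B: L³/(3EI) = 243/EI.
Compatibility at B: δ_0 − R_B·δ_{BB} = 0, so R_B = 55352/243 = 227.8 kN.
Vertical equilibrium: R_A = ΣP − R_B = 422.3 − 227.8 = 194.5 kN.

R_A = 194.5 kN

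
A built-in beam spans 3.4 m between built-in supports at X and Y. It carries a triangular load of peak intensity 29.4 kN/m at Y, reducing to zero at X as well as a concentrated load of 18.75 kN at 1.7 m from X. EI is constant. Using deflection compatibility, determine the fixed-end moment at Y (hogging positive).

Take the two fixed-end moments M_X, M_Y as redundants; the released structure is the simple span XY.
End rotations of the released simple span under the applied load (×1/EI):
  at X: triangular load, peak 29.4: 7w₀L³/(360EI) = 22.47/EI
  at Y: triangular load, peak 29.4: w₀L³/(45EI) = 25.68/EI
  at X: point load 18.75 at a = 1.7: Pab(L + b)/(6LEI) = 13.55/EI
  at Y: point load 18.75 at a = 1.7: Pab(L + a)/(6LEI) = 13.55/EI
  θ_X0 = 36.02/EI,  θ_Y0 = 39.23/EI
Flexibility coefficients: a unit moment at one end gives L/(3EI) there and L/(6EI) at the far end, so f₁₁ = f₂₂ = 1.133/EI and f₁₂ = f₂₁ = 0.5667/EI.
Compatibility — zero rotation at each built-in end:
  1.133 M_X + 0.5667 M_Y = 36.02
  0.5667 M_X + 1.133 M_Y = 39.23
Solving the pair gives M_X = 19.3 kN·m and M_Y = 24.96 kN·m (hogging).

M_Y = 24.96 kN·m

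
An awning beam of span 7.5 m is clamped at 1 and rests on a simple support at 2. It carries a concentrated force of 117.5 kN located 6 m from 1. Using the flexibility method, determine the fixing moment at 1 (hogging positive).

M_1 = 84.6 kN·m

Remove the prop at 2; the released (primary) structure is a cantilever built in at 1.
Deflection at 2 on the released cantilever, summing each load's contribution:
  point load 117.5 at a = 6: Pa²(3L − a)/(6EI) = 11632/EI
Tip deflection under a unit load at 2: L³/(3EI) = 140.6/EI.
The prop prevents deflection at 2: R_2 = δ_0/δ_{22} = 11632/140.6 = 82.72 kN.
Moment equilibrium about 1: M_1 = Σ(load moments about 1) − R_2·L = 705 − 82.72×7.5 = 84.6 kN·m.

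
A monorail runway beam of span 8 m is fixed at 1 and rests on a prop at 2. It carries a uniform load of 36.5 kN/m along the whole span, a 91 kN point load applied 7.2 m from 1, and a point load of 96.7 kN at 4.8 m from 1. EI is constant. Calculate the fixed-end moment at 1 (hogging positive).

M_1 = 458 kN·m

Take the reaction at 2 as the redundant and release it; the primary structure is a cantilever fixed at 1.
Primary-structure tip deflection at 2 by superposition:
  UDL 36.5: wL⁴/(8EI) = 18688/EI
  point load 91 at a = 7.2: Pa²(3L − a)/(6EI) = 13209/EI
  point load 96.7 at a = 4.8: Pa²(3L − a)/(6EI) = 7129/EI
  δ_0 = 39026/EI
Tip deflection under a unit load at 2: L³/(3EI) = 170.7/EI.
The prop prevents deflection at 2: R_2 = δ_0/δ_{22} = 39026/170.7 = 228.7 kN.
Moment equilibrium about 1: M_1 = Σ(load moments about 1) − R_2·L = 2287 − 228.7×8 = 458 kN·m.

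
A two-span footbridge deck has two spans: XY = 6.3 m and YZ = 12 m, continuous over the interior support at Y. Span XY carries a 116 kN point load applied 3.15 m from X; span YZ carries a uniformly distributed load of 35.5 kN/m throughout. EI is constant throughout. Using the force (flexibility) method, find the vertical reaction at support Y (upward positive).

R_Y = 383.8 kN

Insert a hinge at Y; M_Y is the redundant, and each span becomes simply supported.
Rotations at Y on the released spans (each span's end-slope, ×1/EI):
  span XY: point load 116 at a = 3.15: Pab(L + a)/(6LEI) = 287.8/EI
  span YZ: UDL 35.5: wL³/(24EI) = 2556/EI
  relative rotation θ_0 = (287.8 + 2556)/EI = 2844/EI
A unit hogging moment at Y produces rotation L₁/(3EI) + L₂/(3EI) = 6.1/EI.
Compatibility: M_Y·(L₁+L₂)/(3EI) = θ_0, giving M_Y = 466.2 kN·m (hogging).
Span XY, ΣM about X with M_Y applied at Y: R_Y^{XY}·6.3 = 365.4 + 466.2, so R_Y^{XY} = 132 kN and R_X = 116 − 132 = -16 kN.
Span YZ, ΣM about Z: R_Y^{YZ}·12 = 2556 + 466.2, so R_Y^{YZ} = 251.8 kN and R_Z = 426 − 251.8 = 174.2 kN.
R_Y = 132 + 251.8 = 383.8 kN.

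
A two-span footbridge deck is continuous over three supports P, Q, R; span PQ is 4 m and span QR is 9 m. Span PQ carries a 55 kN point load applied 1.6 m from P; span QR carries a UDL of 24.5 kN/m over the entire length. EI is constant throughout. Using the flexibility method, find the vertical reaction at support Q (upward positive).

Take M_Q as the redundant. Released structure: two simple spans PQ and QR with a hinge at Q.
Discontinuity in slope at Q on the released structure — sum the simple-span end rotations:
  span PQ: point load 55 at a = 1.6: Pab(L + a)/(6LEI) = 49.28/EI
  span QR: UDL 24.5: wL³/(24EI) = 744.2/EI
  relative rotation θ_0 = (49.28 + 744.2)/EI = 793.5/EI
A unit hogging moment at Q produces rotation L₁/(3EI) + L₂/(3EI) = 4.333/EI.
Slope continuity at Q: θ_0 = M_Q·4.333/EI, so M_Q = 793.5/4.333 = 183.1 kN·m (hogging).
Span PQ, ΣM about P with M_Q applied at Q: R_Q^{PQ}·4 = 88 + 183.1, so R_Q^{PQ} = 67.78 kN and R_P = 55 − 67.78 = -12.78 kN.
Span QR, ΣM about R: R_Q^{QR}·9 = 992.2 + 183.1, so R_Q^{QR} = 130.6 kN and R_R = 220.5 − 130.6 = 89.9 kN.
R_Q = 67.78 + 130.6 = 198.4 kN.

R_Q = 198.4 kN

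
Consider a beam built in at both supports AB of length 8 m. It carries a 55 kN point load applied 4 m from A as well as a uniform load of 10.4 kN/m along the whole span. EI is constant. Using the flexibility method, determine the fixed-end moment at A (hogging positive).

Release both end moments; the primary structure is a simply-supported span AB with redundants M_A and M_B.
On the primary (simply-supported) span, the end slopes from the loading are:
  at A: point load 55 at a = 4: Pab(L + b)/(6LEI) = 220/EI
  at B: point load 55 at a = 4: Pab(L + a)/(6LEI) = 220/EI
  at A: UDL 10.4: wL³/(24EI) = 221.9/EI
  at B: UDL 10.4: wL³/(24EI) = 221.9/EI
  θ_A0 = 441.9/EI,  θ_B0 = 441.9/EI
Flexibility coefficients: a unit moment at one end gives L/(3EI) there and L/(6EI) at the far end, so f₁₁ = f₂₂ = 2.667/EI and f₁₂ = f₂₁ = 1.333/EI.
Compatibility — zero rotation at each built-in end:
  2.667 M_A + 1.333 M_B = 441.9
  1.333 M_A + 2.667 M_B = 441.9
Solving the pair gives M_A = 110.5 kN·m and M_B = 110.5 kN·m (hogging).

M_A = 110.5 kN·m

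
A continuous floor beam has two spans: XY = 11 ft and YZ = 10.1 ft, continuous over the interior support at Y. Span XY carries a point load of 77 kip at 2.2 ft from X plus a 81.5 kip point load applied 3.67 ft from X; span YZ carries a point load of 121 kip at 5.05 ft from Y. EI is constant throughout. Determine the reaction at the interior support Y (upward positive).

Insert a hinge at Y; M_Y is the redundant, and each span becomes simply supported.
Discontinuity in slope at Y on the released structure — sum the simple-span end rotations:
  span XY: point load 77 at a = 2.2: Pab(L + a)/(6LEI) = 298.1/EI
  span XY: point load 81.5 at a = 3.67: Pab(L + a)/(6LEI) = 487.3/EI
  span YZ: point load 121 at a = 5.05: Pab(L + b)/(6LEI) = 771.5/EI
  relative rotation θ_0 = (785.5 + 771.5)/EI = 1557/EI
A unit hogging moment at Y produces rotation L₁/(3EI) + L₂/(3EI) = 7.033/EI.
Compatibility: M_Y·(L₁+L₂)/(3EI) = θ_0, giving M_Y = 221.4 kip·ft (hogging).
Span XY, ΣM about X with M_Y applied at Y: R_Y^{XY}·11 = 468.5 + 221.4, so R_Y^{XY} = 62.72 kip and R_X = 158.5 − 62.72 = 95.78 kip.
Span YZ, ΣM about Z: R_Y^{YZ}·10.1 = 611 + 221.4, so R_Y^{YZ} = 82.42 kip and R_Z = 121 − 82.42 = 38.58 kip.
R_Y = 62.72 + 82.42 = 145.1 kip.

R_Y = 145.1 kip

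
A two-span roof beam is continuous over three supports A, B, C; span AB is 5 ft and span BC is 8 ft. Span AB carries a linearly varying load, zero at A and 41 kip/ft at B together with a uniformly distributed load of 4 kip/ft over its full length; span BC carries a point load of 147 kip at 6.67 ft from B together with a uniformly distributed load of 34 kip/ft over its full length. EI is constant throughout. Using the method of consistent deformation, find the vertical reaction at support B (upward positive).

R_B = 322.3 kip

Take M_B as the redundant. Released structure: two simple spans AB and BC with a hinge at B.
Rotations at B on the released spans (each span's end-slope, ×1/EI):
  span AB: triangular load, peak 41: w₀L³/(45EI) = 113.9/EI
  span AB: UDL 4: wL³/(24EI) = 20.83/EI
  span BC: point load 147 at a = 6.67: Pab(L + b)/(6LEI) = 253.5/EI
  span BC: UDL 34: wL³/(24EI) = 725.3/EI
  relative rotation θ_0 = (134.7 + 978.8)/EI = 1114/EI
A unit hogging moment at B produces rotation L₁/(3EI) + L₂/(3EI) = 4.333/EI.
Slope continuity at B: θ_0 = M_B·4.333/EI, so M_B = 1114/4.333 = 257 kip·ft (hogging).
Span AB, ΣM about A with M_B applied at B: R_B^{AB}·5 = 391.7 + 257, so R_B^{AB} = 129.7 kip and R_A = 122.5 − 129.7 = -7.227 kip.
Span BC, ΣM about C: R_B^{BC}·8 = 1284 + 257, so R_B^{BC} = 192.6 kip and R_C = 419 − 192.6 = 226.4 kip.
R_B = 129.7 + 192.6 = 322.3 kip.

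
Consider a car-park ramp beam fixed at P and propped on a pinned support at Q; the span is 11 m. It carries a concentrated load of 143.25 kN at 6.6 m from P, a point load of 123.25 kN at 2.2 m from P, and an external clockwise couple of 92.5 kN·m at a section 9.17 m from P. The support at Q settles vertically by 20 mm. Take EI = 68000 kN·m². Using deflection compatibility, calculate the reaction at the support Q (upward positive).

R_Q = 77.99 kN

Remove the prop at Q; the released (primary) structure is a cantilever built in at P.
Downward deflection at the released point Q due to the loads:
  point load 143.25 at a = 6.6: Pa²(3L − a)/(6EI) = 27456/EI
  point load 123.25 at a = 2.2: Pa²(3L − a)/(6EI) = 3062/EI
  clockwise couple 92.5 at a = 9.17: M₀a(2L − a)/(2EI) = 5441/EI
  δ_0 = 35959/EI
Tip deflection under a unit load at Q: L³/(3EI) = 443.7/EI.
With EI = 68000 kN·m²: δ_0 = 0.52881 m and δ_{QQ} = 0.006525 m/kN.
Compatibility — the beam at Q must follow the support down by 0.02 m: δ_0 − R_Q·δ_{QQ} = 0.02, so R_Q = (0.52881 − 0.02)/0.006525 = 77.99 kN.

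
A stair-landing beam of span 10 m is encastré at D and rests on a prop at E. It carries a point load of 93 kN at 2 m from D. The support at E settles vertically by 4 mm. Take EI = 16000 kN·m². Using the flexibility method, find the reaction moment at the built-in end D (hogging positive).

M_D = 135.8 kN·m

Take the reaction at E as the redundant and release it; the primary structure is a cantilever fixed at D.
Deflection at E on the released cantilever, summing each load's contribution:
  point load 93 at a = 2: Pa²(3L − a)/(6EI) = 1736/EI
Flexibility coefficient — unit upward force at E: δ_{EE} = L³/(3EI) = 333.3/EI.
With EI = 16000 kN·m²: δ_0 = 0.1085 m and δ_{EE} = 0.020833 m/kN.
Compatibility — the beam at E must follow the support down by 0.004 m: δ_0 − R_E·δ_{EE} = 0.004, so R_E = (0.1085 − 0.004)/0.020833 = 5.016 kN.
Moment equilibrium about D: M_D = Σ(load moments about D) − R_E·L = 186 − 5.016×10 = 135.8 kN·m.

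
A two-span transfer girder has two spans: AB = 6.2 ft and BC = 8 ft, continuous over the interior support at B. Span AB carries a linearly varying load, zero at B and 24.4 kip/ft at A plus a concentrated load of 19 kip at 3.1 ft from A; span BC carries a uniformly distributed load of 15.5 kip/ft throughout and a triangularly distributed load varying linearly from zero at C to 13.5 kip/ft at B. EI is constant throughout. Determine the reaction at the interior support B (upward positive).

R_B = 171.6 kip

Take M_B as the redundant. Released structure: two simple spans AB and BC with a hinge at B.
Discontinuity in slope at B on the released structure — sum the simple-span end rotations:
  span AB: triangular load, peak 24.4: 7w₀L³/(360EI) = 113.1/EI
  span AB: point load 19 at a = 3.1: Pab(L + a)/(6LEI) = 45.65/EI
  span BC: UDL 15.5: wL³/(24EI) = 330.7/EI
  span BC: triangular load, peak 13.5: w₀L³/(45EI) = 153.6/EI
  relative rotation θ_0 = (158.7 + 484.3)/EI = 643/EI
A unit hogging moment at B produces rotation L₁/(3EI) + L₂/(3EI) = 4.733/EI.
Slope continuity at B: θ_0 = M_B·4.733/EI, so M_B = 643/4.733 = 135.8 kip·ft (hogging).
Span AB, ΣM about A with M_B applied at B: R_B^{AB}·6.2 = 215.2 + 135.8, so R_B^{AB} = 56.62 kip and R_A = 94.64 − 56.62 = 38.02 kip.
Span BC, ΣM about C: R_B^{BC}·8 = 784 + 135.8, so R_B^{BC} = 115 kip and R_C = 178 − 115 = 63.02 kip.
R_B = 56.62 + 115 = 171.6 kip.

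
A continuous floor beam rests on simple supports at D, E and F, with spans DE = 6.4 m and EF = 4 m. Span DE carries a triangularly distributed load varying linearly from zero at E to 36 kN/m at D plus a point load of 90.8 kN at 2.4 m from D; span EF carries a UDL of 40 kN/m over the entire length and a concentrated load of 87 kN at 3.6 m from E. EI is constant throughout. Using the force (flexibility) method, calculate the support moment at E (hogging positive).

Release continuity at E by inserting a hinge; the redundant is the internal moment M_E. The primary structure is two simply-supported spans DE and EF.
Rotations at E on the released spans (each span's end-slope, ×1/EI):
  span DE: triangular load, peak 36: 7w₀L³/(360EI) = 183.5/EI
  span DE: point load 90.8 at a = 2.4: Pab(L + a)/(6LEI) = 199.8/EI
  span EF: UDL 40: wL³/(24EI) = 106.7/EI
  span EF: point load 87 at a = 3.6: Pab(L + b)/(6LEI) = 22.97/EI
  relative rotation θ_0 = (383.3 + 129.6)/EI = 512.9/EI
A unit hogging moment at E produces rotation L₁/(3EI) + L₂/(3EI) = 3.467/EI.
Compatibility: M_E·(L₁+L₂)/(3EI) = θ_0, giving M_E = 148 kN·m (hogging).

M_E = 148 kN·m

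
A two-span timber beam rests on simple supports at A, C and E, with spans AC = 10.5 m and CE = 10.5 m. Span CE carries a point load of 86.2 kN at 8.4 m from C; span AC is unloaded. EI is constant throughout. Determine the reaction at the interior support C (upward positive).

R_C = 25.52 kN

Release continuity at C by inserting a hinge; the redundant is the internal moment M_C. The primary structure is two simply-supported spans AC and CE.
End slopes at the hinge C, treating each span as simply supported:
  span CE: point load 86.2 at a = 8.4: Pab(L + b)/(6LEI) = 304.1/EI
  relative rotation θ_0 = (0 + 304.1)/EI = 304.1/EI
A unit hogging moment at C produces rotation L₁/(3EI) + L₂/(3EI) = 7/EI.
Compatibility: M_C·(L₁+L₂)/(3EI) = θ_0, giving M_C = 43.44 kN·m (hogging).
Span AC, ΣM about A with M_C applied at C: R_C^{AC}·10.5 = 0 + 43.44, so R_C^{AC} = 4.138 kN and R_A = 0 − 4.138 = -4.138 kN.
Span CE, ΣM about E: R_C^{CE}·10.5 = 181 + 43.44, so R_C^{CE} = 21.38 kN and R_E = 86.2 − 21.38 = 64.82 kN.
R_C = 4.138 + 21.38 = 25.52 kN.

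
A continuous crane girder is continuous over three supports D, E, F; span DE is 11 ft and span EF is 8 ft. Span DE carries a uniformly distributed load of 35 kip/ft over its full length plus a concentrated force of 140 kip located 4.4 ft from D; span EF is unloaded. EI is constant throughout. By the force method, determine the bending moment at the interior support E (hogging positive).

Take M_E as the redundant. Released structure: two simple spans DE and EF with a hinge at E.
End slopes at the hinge E, treating each span as simply supported:
  span DE: UDL 35: wL³/(24EI) = 1941/EI
  span DE: point load 140 at a = 4.4: Pab(L + a)/(6LEI) = 948.6/EI
  relative rotation θ_0 = (2890 + 0)/EI = 2890/EI
A unit hogging moment at E produces rotation L₁/(3EI) + L₂/(3EI) = 6.333/EI.
Slope continuity at E: θ_0 = M_E·6.333/EI, so M_E = 2890/6.333 = 456.3 kip·ft (hogging).

M_E = 456.3 kip·ft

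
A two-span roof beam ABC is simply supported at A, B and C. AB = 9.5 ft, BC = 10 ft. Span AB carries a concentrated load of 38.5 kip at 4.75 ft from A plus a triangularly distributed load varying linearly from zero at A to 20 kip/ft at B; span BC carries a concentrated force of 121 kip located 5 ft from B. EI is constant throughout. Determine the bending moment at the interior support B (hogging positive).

M_B = 208.4 kip·ft

Release continuity at B by inserting a hinge; the redundant is the internal moment M_B. The primary structure is two simply-supported spans AB and BC.
End slopes at the hinge B, treating each span as simply supported:
  span AB: point load 38.5 at a = 4.75: Pab(L + a)/(6LEI) = 217.2/EI
  span AB: triangular load, peak 20: w₀L³/(45EI) = 381.1/EI
  span BC: point load 121 at a = 5: Pab(L + b)/(6LEI) = 756.2/EI
  relative rotation θ_0 = (598.2 + 756.2)/EI = 1354/EI
A unit hogging moment at B produces rotation L₁/(3EI) + L₂/(3EI) = 6.5/EI.
Compatibility: M_B·(L₁+L₂)/(3EI) = θ_0, giving M_B = 208.4 kip·ft (hogging).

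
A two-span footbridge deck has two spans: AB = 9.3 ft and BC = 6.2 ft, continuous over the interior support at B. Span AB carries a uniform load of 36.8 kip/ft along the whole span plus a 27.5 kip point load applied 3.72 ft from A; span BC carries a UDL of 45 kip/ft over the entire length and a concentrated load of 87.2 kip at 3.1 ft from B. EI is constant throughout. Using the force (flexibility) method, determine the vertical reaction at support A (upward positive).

Take M_B as the redundant. Released structure: two simple spans AB and BC with a hinge at B.
Discontinuity in slope at B on the released structure — sum the simple-span end rotations:
  span AB: UDL 36.8: wL³/(24EI) = 1233/EI
  span AB: point load 27.5 at a = 3.72: Pab(L + a)/(6LEI) = 133.2/EI
  span BC: UDL 45: wL³/(24EI) = 446.9/EI
  span BC: point load 87.2 at a = 3.1: Pab(L + b)/(6LEI) = 209.5/EI
  relative rotation θ_0 = (1367 + 656.4)/EI = 2023/EI
A unit hogging moment at B produces rotation L₁/(3EI) + L₂/(3EI) = 5.167/EI.
Slope continuity at B: θ_0 = M_B·5.167/EI, so M_B = 2023/5.167 = 391.5 kip·ft (hogging).
Span AB, ΣM about A with M_B applied at B: R_B^{AB}·9.3 = 1694 + 391.5, so R_B^{AB} = 224.2 kip and R_A = 369.7 − 224.2 = 145.5 kip.

R_A = 145.5 kip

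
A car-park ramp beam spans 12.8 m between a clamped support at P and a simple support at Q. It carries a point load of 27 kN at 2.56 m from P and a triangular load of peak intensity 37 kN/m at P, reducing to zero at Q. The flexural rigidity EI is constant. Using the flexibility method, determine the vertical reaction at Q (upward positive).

R_Q = 48.87 kN

Take the reaction at Q as the redundant and release it; the primary structure is a cantilever fixed at P.
Free-end deflection of the primary structure under the applied loading (downward +):
  point load 27 at a = 2.56: Pa²(3L − a)/(6EI) = 1057/EI
  triangular load, peak 37 at the fixed end: w₀L⁴/(30EI) = 33107/EI
  δ_0 = 34164/EI
Tip deflection under a unit load at Q: L³/(3EI) = 699.1/EI.
Compatibility at Q: δ_0 − R_Q·δ_{QQ} = 0, so R_Q = 34164/699.1 = 48.87 kN.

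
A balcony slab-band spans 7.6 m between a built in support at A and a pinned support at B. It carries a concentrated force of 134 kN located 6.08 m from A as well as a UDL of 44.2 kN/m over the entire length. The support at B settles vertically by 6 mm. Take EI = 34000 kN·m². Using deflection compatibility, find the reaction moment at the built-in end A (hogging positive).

M_A = 427.5 kN·m

Take the reaction at B as the redundant and release it; the primary structure is a cantilever fixed at A.
Primary-structure tip deflection at B by superposition:
  point load 134 at a = 6.08: Pa²(3L − a)/(6EI) = 13804/EI
  UDL 44.2: wL⁴/(8EI) = 18433/EI
  δ_0 = 32236/EI
Flexibility coefficient — unit upward force at B: δ_{BB} = L³/(3EI) = 146.3/EI.
With EI = 34000 kN·m²: δ_0 = 0.94813 m and δ_{BB} = 0.004304 m/kN.
Compatibility — the beam at B must follow the support down by 0.006 m: δ_0 − R_B·δ_{BB} = 0.006, so R_B = (0.94813 − 0.006)/0.004304 = 218.9 kN.
Moment equilibrium about A: M_A = Σ(load moments about A) − R_B·L = 2091 − 218.9×7.6 = 427.5 kN·m.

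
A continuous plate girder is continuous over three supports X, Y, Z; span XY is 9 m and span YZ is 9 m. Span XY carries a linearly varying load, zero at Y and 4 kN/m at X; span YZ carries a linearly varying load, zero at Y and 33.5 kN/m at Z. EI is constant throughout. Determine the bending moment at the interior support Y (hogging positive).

M_Y = 88.59 kN·m

Insert a hinge at Y; M_Y is the redundant, and each span becomes simply supported.
Rotations at Y on the released spans (each span's end-slope, ×1/EI):
  span XY: triangular load, peak 4: 7w₀L³/(360EI) = 56.7/EI
  span YZ: triangular load, peak 33.5: 7w₀L³/(360EI) = 474.9/EI
  relative rotation θ_0 = (56.7 + 474.9)/EI = 531.6/EI
A unit hogging moment at Y produces rotation L₁/(3EI) + L₂/(3EI) = 6/EI.
Compatibility: M_Y·(L₁+L₂)/(3EI) = θ_0, giving M_Y = 88.59 kN·m (hogging).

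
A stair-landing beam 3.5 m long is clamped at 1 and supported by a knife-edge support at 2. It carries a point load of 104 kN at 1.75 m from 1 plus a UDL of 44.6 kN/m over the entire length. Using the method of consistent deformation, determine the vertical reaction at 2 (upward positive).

R_2 = 91.04 kN

Choose R_2 as the redundant. The primary structure is the cantilever fixed at 1.
Primary-structure tip deflection at 2 by superposition:
  point load 104 at a = 1.75: Pa²(3L − a)/(6EI) = 464.5/EI
  UDL 44.6: wL⁴/(8EI) = 836.6/EI
  δ_0 = 1301/EI
Tip deflection under a unit load at 2: L³/(3EI) = 14.29/EI.
The prop prevents deflection at 2: R_2 = δ_0/δ_{22} = 1301/14.29 = 91.04 kN.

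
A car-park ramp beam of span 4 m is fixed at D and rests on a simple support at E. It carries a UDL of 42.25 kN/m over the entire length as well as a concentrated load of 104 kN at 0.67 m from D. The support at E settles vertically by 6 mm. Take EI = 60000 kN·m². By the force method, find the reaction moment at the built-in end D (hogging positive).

M_D = 205.2 kN·m

Take the reaction at E as the redundant and release it; the primary structure is a cantilever fixed at D.
Deflection at E on the released cantilever, summing each load's contribution:
  UDL 42.25: wL⁴/(8EI) = 1352/EI
  point load 104 at a = 0.67: Pa²(3L − a)/(6EI) = 88.16/EI
  δ_0 = 1440/EI
Flexibility coefficient — unit upward force at E: δ_{EE} = L³/(3EI) = 21.33/EI.
With EI = 60000 kN·m²: δ_0 = 0.024003 m and δ_{EE} = 0.000356 m/kN.
Compatibility — the beam at E must follow the support down by 0.006 m: δ_0 − R_E·δ_{EE} = 0.006, so R_E = (0.024003 − 0.006)/0.000356 = 50.63 kN.
Moment equilibrium about D: M_D = Σ(load moments about D) − R_E·L = 407.7 − 50.63×4 = 205.2 kN·m.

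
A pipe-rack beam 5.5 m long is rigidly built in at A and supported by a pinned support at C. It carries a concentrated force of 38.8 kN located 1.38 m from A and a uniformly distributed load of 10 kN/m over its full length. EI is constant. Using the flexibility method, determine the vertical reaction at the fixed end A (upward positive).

R_A = 69.82 kN

Take the reaction at C as the redundant and release it; the primary structure is a cantilever fixed at A.
Deflection at C on the released cantilever, summing each load's contribution:
  point load 38.8 at a = 1.38: Pa²(3L − a)/(6EI) = 186.2/EI
  UDL 10: wL⁴/(8EI) = 1144/EI
  δ_0 = 1330/EI
Tip deflection under a unit load at C: L³/(3EI) = 55.46/EI.
Compatibility at C: δ_0 − R_C·δ_{CC} = 0, so R_C = 1330/55.46 = 23.98 kN.
Vertical equilibrium: R_A = ΣP − R_C = 93.8 − 23.98 = 69.82 kN.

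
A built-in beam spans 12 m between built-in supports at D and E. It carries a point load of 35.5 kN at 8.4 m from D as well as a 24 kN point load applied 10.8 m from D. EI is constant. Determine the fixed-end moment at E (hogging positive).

Take the two fixed-end moments M_D, M_E as redundants; the released structure is the simple span DE.
On the primary (simply-supported) span, the end slopes from the loading are:
  at D: point load 35.5 at a = 8.4: Pab(L + b)/(6LEI) = 232.6/EI
  at E: point load 35.5 at a = 8.4: Pab(L + a)/(6LEI) = 304.2/EI
  at D: point load 24 at a = 10.8: Pab(L + b)/(6LEI) = 57.02/EI
  at E: point load 24 at a = 10.8: Pab(L + a)/(6LEI) = 98.5/EI
  θ_D0 = 289.6/EI,  θ_E0 = 402.7/EI
Flexibility coefficients: a unit moment at one end gives L/(3EI) there and L/(6EI) at the far end, so f₁₁ = f₂₂ = 4/EI and f₁₂ = f₂₁ = 2/EI.
Compatibility — zero rotation at each built-in end:
  4 M_D + 2 M_E = 289.6
  2 M_D + 4 M_E = 402.7
Solving the pair gives M_D = 29.43 kN·m and M_E = 85.95 kN·m (hogging).

M_E = 85.95 kN·m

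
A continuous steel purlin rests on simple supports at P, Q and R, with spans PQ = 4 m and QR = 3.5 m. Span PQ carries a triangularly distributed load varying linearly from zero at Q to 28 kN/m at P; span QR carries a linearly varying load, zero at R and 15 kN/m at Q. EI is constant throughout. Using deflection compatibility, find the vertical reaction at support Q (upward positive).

Release continuity at Q by inserting a hinge; the redundant is the internal moment M_Q. The primary structure is two simply-supported spans PQ and QR.
End slopes at the hinge Q, treating each span as simply supported:
  span PQ: triangular load, peak 28: 7w₀L³/(360EI) = 34.84/EI
  span QR: triangular load, peak 15: w₀L³/(45EI) = 14.29/EI
  relative rotation θ_0 = (34.84 + 14.29)/EI = 49.14/EI
A unit hogging moment at Q produces rotation L₁/(3EI) + L₂/(3EI) = 2.5/EI.
Compatibility: M_Q·(L₁+L₂)/(3EI) = θ_0, giving M_Q = 19.65 kN·m (hogging).
Span PQ, ΣM about P with M_Q applied at Q: R_Q^{PQ}·4 = 74.67 + 19.65, so R_Q^{PQ} = 23.58 kN and R_P = 56 − 23.58 = 32.42 kN.
Span QR, ΣM about R: R_Q^{QR}·3.5 = 61.25 + 19.65, so R_Q^{QR} = 23.12 kN and R_R = 26.25 − 23.12 = 3.134 kN.
R_Q = 23.58 + 23.12 = 46.7 kN.

R_Q = 46.7 kN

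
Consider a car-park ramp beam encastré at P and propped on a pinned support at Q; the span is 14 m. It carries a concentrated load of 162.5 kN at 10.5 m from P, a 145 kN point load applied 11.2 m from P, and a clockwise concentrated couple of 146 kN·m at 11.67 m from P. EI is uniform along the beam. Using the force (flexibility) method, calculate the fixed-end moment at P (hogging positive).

M_P = 394.5 kN·m

Release the roller at Q. Primary structure: cantilever fixed at P.
Deflection at Q on the released cantilever, summing each load's contribution:
  point load 162.5 at a = 10.5: Pa²(3L − a)/(6EI) = 94057/EI
  point load 145 at a = 11.2: Pa²(3L − a)/(6EI) = 93369/EI
  clockwise couple 146 at a = 11.67: M₀a(2L − a)/(2EI) = 13912/EI
  δ_0 = 201338/EI
Tip deflection under a unit load at Q: L³/(3EI) = 914.7/EI.
The prop prevents deflection at Q: R_Q = δ_0/δ_{QQ} = 201338/914.7 = 220.1 kN.
Moment equilibrium about P: M_P = Σ(load moments about P) − R_Q·L = 3476 − 220.1×14 = 394.5 kN·m.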